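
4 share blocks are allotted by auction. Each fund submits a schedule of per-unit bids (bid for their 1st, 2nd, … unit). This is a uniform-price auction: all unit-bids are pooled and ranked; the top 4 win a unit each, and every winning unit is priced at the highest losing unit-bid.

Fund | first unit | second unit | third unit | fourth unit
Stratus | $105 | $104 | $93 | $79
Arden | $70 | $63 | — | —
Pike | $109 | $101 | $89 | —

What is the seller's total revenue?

Total revenue: $372

All unit-bids, highest first — top 4: 109 (Pike-1), 105 (Stratus-1), 104 (Stratus-2), 101 (Pike-2)
The (k+1)-th unit-bid is $93.
Allocation: Pike 2, Stratus 2. Every unit priced at $93.
Revenue = 4 × 93 = $372.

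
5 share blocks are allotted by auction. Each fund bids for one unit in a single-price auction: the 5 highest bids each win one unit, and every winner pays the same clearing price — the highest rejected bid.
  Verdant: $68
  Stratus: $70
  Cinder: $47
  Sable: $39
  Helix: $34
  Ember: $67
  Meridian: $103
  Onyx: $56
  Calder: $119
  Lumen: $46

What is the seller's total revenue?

Ordering the bids: 119 (Calder), 103 (Meridian), 70 (Stratus), 68 (Verdant), 67 (Ember), 56 (Onyx), 47 (Cinder), …
Winners (5 units): Calder, Meridian, Stratus, Verdant, Ember.
First losing bid is Onyx's $56, which sets the uniform price.
Total revenue = 5 × $56 = $280.

Total revenue: $280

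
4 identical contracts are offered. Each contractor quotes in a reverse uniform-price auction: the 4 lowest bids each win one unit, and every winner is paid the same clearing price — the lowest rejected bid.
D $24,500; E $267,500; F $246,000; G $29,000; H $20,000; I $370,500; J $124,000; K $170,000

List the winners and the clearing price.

Ordering the bids: 20,000 (H), 24,500 (D), 29,000 (G), 124,000 (J), 170,000 (K), 246,000 (F), …
The 4 lowest are H, D, G, J.
First losing bid is K's $170,000, which sets the uniform price.

H, D, G, J; each is paid $170,000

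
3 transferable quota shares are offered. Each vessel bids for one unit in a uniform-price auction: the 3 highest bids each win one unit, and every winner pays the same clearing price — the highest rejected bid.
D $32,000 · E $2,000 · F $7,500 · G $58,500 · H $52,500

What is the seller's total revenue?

Bids ranked high→low: 58,500 (G), 52,500 (H), 32,000 (D), 7,500 (F), 2,000 (E)
The 3 highest are G, H, D.
Clearing price = highest rejected bid = $7,500.
Total revenue = 3 × $7,500 = $22,500.

Total revenue: $22,500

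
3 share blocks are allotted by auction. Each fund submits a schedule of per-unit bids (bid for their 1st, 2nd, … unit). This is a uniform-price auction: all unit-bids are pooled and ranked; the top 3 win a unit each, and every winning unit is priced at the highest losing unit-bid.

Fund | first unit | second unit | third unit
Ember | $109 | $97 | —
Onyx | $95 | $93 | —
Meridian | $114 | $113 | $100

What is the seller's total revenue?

Total revenue: $300

Merging the schedules and taking the best 3: 114 (Meridian-1), 113 (Meridian-2), 109 (Ember-1)
First bid not allocated: $100.
Allocation: Ember 1, Meridian 2. Every unit priced at $100.
Revenue = 3 × 100 = $300.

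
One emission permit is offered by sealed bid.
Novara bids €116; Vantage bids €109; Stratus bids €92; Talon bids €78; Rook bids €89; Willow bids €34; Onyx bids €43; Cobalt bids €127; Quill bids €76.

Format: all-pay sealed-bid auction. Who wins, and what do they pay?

Bids ranked: 127 (Cobalt) > 116 (Novara) > 109 (Vantage) > 92 (Stratus) > 89 (Rook) > 78 (Talon) > …
Cobalt wins with the top bid; all bids are sunk regardless.

Cobalt pays €127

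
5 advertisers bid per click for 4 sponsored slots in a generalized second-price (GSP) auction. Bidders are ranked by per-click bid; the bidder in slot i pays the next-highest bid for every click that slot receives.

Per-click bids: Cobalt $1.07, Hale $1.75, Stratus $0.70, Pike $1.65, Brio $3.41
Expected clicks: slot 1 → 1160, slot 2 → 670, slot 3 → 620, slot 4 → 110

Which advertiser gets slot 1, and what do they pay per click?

Sorting advertisers: $3.41 (Brio) > $1.75 (Hale) > $1.65 (Pike) > $1.07 (Cobalt) > $0.70 (Stratus)
Slot 1 goes to the first-ranked bidder, Brio, who pays the next bid down: $1.75/click.

Brio; $1.75 per click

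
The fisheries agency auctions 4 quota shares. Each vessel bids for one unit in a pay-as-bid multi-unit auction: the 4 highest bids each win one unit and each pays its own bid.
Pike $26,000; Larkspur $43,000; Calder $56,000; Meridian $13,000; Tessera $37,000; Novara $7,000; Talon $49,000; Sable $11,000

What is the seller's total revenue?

Total revenue: $185,000

Ordering the bids: 56,000 (Calder), 49,000 (Talon), 43,000 (Larkspur), 37,000 (Tessera), 26,000 (Pike), 13,000 (Meridian), …
The 4 highest are Calder, Talon, Larkspur, Tessera.
Total revenue = 56,000 + 49,000 + 43,000 + 37,000 = $185,000.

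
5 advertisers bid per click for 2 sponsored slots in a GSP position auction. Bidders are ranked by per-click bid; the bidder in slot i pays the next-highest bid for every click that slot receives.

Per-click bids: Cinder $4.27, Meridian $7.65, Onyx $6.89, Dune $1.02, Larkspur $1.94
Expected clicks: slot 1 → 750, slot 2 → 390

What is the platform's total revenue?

Sorting advertisers: $7.65 (Meridian) > $6.89 (Onyx) > $4.27 (Cinder) > …
Slot 1: Meridian pays $6.89 × 750 = $5167.50
Slot 2: Onyx pays $4.27 × 390 = $1665.30
Total = $6832.80

Total revenue: $6832.80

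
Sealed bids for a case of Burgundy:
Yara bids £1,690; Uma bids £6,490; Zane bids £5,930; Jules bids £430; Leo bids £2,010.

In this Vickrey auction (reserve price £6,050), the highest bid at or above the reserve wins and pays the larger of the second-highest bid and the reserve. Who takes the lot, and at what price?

Uma pays £6,050

Bids in order: 6,490 (Uma) > 5,930 (Zane) > 2,010 (Leo) > 1,690 (Yara) > 430 (Jules)
Highest eligible bid: Uma at £6,490.
max(second-highest £5,930, reserve £6,050) = £6,050.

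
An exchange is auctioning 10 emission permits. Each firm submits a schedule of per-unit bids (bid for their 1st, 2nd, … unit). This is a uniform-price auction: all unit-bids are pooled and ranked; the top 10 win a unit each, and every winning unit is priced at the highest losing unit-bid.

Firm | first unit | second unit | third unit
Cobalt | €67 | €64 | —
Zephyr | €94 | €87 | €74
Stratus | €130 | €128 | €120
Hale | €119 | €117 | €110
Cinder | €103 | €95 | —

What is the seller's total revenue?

Total revenue: €740

Pooled unit-bids ranked (top 10): 130 (Stratus-1), 128 (Stratus-2), 120 (Stratus-3), 119 (Hale-1), 117 (Hale-2), 110 (Hale-3), 103 (Cinder-1), 95 (Cinder-2), 94 (Zephyr-1), 87 (Zephyr-2)
The (k+1)-th unit-bid is €74.
Allocation: Cinder 2, Hale 3, Stratus 3, Zephyr 2. Every unit priced at €74.
Revenue = 10 × 74 = €740.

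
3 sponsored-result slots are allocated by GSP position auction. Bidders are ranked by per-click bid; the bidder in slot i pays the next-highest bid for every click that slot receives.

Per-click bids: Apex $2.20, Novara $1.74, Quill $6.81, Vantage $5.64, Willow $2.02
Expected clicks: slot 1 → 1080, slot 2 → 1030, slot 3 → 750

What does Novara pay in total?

Sorting advertisers: $6.81 (Quill) > $5.64 (Vantage) > $2.20 (Apex) > $2.02 (Willow) > …
Novara ranks below slot 3 → no slot, pays nothing.

Novara pays $0.00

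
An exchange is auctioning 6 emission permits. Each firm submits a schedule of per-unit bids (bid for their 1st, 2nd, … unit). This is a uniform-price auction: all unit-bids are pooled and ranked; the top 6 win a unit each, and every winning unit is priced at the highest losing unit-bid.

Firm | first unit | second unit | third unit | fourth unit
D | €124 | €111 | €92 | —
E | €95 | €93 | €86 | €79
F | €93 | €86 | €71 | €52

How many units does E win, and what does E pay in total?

E: 2 units, pays €172

Merging the schedules and taking the best 6: 124 (D-1), 111 (D-2), 95 (E-1), 93 (E-2), 93 (F-1), 92 (D-3)
Highest rejected unit-bid = €86.
E wins 2 unit(s) at €86 each.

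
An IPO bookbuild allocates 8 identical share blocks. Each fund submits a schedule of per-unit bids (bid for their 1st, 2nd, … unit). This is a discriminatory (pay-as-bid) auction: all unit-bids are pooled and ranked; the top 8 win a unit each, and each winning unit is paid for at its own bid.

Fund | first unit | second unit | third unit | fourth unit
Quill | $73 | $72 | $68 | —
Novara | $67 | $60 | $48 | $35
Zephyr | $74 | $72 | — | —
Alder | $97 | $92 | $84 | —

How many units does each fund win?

Pooled unit-bids ranked (top 8): 97 (Alder-1), 92 (Alder-2), 84 (Alder-3), 74 (Zephyr-1), 73 (Quill-1), 72 (Quill-2), 72 (Zephyr-2), 68 (Quill-3)
Next rejected bid: $67 (not a price — pay-as-bid).
Allocation: Alder 3, Quill 3, Zephyr 2.

Alder 3, Quill 3, Zephyr 2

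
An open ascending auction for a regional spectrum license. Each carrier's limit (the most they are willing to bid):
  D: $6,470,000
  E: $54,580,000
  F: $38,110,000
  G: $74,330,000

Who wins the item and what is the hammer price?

Sorting limits: 74,330,000 (G) > 54,580,000 (E) > 38,110,000 (F) > 6,470,000 (D)
Bidding ends when E exits at $54,580,000; G takes it.

G wins at $54,580,000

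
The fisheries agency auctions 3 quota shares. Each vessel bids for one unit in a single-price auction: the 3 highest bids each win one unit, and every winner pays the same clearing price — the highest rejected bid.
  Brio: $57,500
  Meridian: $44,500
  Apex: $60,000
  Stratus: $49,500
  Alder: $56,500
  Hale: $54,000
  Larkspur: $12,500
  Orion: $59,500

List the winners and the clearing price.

Apex, Orion, Brio; each pays $56,500

Ordering the bids: 60,000 (Apex), 59,500 (Orion), 57,500 (Brio), 56,500 (Alder), 54,000 (Hale), …
Top 3: Apex, Orion, Brio.
Highest unsuccessful bid: $56,500 → clearing price.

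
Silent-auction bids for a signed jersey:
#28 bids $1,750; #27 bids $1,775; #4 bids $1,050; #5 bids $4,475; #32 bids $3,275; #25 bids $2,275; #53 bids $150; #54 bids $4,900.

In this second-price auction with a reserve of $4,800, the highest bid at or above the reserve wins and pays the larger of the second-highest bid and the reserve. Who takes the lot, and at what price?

Second-price auction with a reserve of $4,800: the highest bid at or above the reserve wins and pays the larger of the second-highest bid and the reserve.
Bids in order: 4,900 (#54) > 4,475 (#5) > 3,275 (#32) > 2,275 (#25) > 1,775 (#27) > 1,750 (#28) > …
#54 has the top bid at or above the reserve ($4,900).
max(second-highest $4,475, reserve $4,800) = $4,800.

#54 pays $4,800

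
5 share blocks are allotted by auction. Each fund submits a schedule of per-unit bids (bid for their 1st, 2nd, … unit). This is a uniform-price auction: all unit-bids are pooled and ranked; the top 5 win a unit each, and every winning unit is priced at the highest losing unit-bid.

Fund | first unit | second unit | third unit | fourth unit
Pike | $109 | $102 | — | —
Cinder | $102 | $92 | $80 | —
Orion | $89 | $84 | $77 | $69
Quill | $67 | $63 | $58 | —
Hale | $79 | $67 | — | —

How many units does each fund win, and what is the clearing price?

Cinder 2, Orion 1, Pike 2; clearing price $84

Merging the schedules and taking the best 5: 109 (Pike-1), 102 (Pike-2), 102 (Cinder-1), 92 (Cinder-2), 89 (Orion-1)
The (k+1)-th unit-bid is $84.
Allocation: Cinder 2, Orion 1, Pike 2.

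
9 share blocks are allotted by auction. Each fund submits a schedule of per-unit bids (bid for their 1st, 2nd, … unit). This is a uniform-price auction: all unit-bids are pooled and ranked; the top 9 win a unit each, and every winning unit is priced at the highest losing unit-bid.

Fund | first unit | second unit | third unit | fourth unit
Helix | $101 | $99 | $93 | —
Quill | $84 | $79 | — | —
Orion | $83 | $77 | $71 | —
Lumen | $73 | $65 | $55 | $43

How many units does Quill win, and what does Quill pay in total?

All unit-bids, highest first — top 9: 101 (Helix-1), 99 (Helix-2), 93 (Helix-3), 84 (Quill-1), 83 (Orion-1), 79 (Quill-2), 77 (Orion-2), 73 (Lumen-1), 71 (Orion-3)
First bid not allocated: $65.
Quill wins 2 unit(s) at $65 each.

Quill: 2 units, pays $130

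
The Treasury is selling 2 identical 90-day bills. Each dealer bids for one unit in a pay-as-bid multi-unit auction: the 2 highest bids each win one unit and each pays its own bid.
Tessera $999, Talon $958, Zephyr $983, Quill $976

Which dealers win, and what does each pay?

Tessera $999, Zephyr $983

Ordering the bids: 999 (Tessera), 983 (Zephyr), 976 (Quill), 958 (Talon)
Top 2: Tessera, Zephyr.
Each winner pays its own bid: Tessera $999, Zephyr $983.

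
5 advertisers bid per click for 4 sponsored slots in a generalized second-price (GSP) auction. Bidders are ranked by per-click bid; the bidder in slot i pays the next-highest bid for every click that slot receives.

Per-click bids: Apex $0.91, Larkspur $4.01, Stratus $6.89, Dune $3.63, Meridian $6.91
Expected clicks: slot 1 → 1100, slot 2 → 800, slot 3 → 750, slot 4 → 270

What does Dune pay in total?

Dune pays $245.70

Per-click bids in order: $6.91 (Meridian) > $6.89 (Stratus) > $4.01 (Larkspur) > $3.63 (Dune) > $0.91 (Apex)
Dune holds slot 4 → pays next bid $0.91 × 270 clicks = $245.70.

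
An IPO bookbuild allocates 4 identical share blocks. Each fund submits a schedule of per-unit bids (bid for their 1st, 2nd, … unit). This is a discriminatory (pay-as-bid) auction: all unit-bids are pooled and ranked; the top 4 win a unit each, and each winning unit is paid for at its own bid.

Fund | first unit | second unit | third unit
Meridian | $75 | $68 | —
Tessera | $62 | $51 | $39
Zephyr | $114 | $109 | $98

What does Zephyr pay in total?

Merging the schedules and taking the best 4: 114 (Zephyr-1), 109 (Zephyr-2), 98 (Zephyr-3), 75 (Meridian-1)
Next rejected bid: $68 (not a price — pay-as-bid).
Zephyr's winning unit-bids: 114 + 109 + 98 = $321.

Zephyr pays $321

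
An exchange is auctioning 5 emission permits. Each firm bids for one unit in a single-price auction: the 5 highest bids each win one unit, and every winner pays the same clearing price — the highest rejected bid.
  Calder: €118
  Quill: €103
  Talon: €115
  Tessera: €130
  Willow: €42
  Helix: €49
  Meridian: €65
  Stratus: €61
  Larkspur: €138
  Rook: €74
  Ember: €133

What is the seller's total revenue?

Ordering the bids: 138 (Larkspur), 133 (Ember), 130 (Tessera), 118 (Calder), 115 (Talon), 103 (Quill), 74 (Rook), …
Top 5: Larkspur, Ember, Tessera, Calder, Talon.
Highest unsuccessful bid: €103 → clearing price.
Total revenue = 5 × €103 = €515.

Total revenue: €515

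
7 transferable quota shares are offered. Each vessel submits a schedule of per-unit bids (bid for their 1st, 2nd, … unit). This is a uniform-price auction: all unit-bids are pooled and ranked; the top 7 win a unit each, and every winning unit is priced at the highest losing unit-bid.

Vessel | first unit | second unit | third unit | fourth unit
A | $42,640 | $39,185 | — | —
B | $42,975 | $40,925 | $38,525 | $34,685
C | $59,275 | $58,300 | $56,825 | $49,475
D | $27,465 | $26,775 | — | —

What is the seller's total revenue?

Total revenue: $274,295

Pooled unit-bids ranked (top 7): 59,275 (C-1), 58,300 (C-2), 56,825 (C-3), 49,475 (C-4), 42,975 (B-1), 42,640 (A-1), 40,925 (B-2)
First bid not allocated: $39,185.
Allocation: A 1, B 2, C 4. Every unit priced at $39,185.
Revenue = 7 × 39,185 = $274,295.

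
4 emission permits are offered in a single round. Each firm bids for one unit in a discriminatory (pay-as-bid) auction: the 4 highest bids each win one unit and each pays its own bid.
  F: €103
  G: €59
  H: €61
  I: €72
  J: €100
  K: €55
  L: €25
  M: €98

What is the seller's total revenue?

Total revenue: €373

Ordering the bids: 103 (F), 100 (J), 98 (M), 72 (I), 61 (H), 59 (G), …
Winners (4 units): F, J, M, I.
Total revenue = 103 + 100 + 98 + 72 = €373.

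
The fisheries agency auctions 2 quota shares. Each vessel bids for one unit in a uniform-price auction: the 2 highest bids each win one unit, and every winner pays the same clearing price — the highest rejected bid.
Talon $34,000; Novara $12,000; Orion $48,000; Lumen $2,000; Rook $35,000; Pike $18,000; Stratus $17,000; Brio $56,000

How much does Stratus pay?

Sorting: 56,000 (Brio), 48,000 (Orion), 35,000 (Rook), 34,000 (Talon), …
The 2 highest are Brio, Orion.
Clearing price = highest rejected bid = $35,000.
Stratus does not win → pays $0.

Stratus pays $0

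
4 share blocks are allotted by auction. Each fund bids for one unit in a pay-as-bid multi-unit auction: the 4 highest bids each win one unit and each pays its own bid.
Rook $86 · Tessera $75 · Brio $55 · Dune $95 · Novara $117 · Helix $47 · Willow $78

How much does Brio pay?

Brio pays $0

Sorting: 117 (Novara), 95 (Dune), 86 (Rook), 78 (Willow), 75 (Tessera), 55 (Brio), …
Top 4: Novara, Dune, Rook, Willow.
Brio does not win → $0.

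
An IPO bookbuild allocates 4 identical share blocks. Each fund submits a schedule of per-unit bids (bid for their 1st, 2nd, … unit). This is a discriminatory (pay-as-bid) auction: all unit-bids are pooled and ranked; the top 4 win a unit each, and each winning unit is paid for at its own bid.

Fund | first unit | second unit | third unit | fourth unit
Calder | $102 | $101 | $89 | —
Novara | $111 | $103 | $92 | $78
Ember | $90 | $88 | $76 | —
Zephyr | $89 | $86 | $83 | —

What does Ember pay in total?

Merging the schedules and taking the best 4: 111 (Novara-1), 103 (Novara-2), 102 (Calder-1), 101 (Calder-2)
Next rejected bid: $92 (not a price — pay-as-bid).
Ember wins no units.

Ember pays $0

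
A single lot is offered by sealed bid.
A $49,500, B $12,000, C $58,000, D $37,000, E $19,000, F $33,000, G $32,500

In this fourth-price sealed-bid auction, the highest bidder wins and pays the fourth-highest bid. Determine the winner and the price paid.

C pays $33,000

Sorting bids: 58,000 (C) > 49,500 (A) > 37,000 (D) > 33,000 (F) > 32,500 (G) > 19,000 (E) > …
C wins; payment is bid #4 in the ranking = $33,000.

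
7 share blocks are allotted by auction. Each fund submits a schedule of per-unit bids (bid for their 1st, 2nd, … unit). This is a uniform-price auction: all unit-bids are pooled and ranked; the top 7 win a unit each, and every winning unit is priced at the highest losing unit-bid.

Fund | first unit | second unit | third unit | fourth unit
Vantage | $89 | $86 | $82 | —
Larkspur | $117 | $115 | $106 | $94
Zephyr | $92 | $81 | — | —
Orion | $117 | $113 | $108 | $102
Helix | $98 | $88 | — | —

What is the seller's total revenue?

Merging the schedules and taking the best 7: 117 (Larkspur-1), 117 (Orion-1), 115 (Larkspur-2), 113 (Orion-2), 108 (Orion-3), 106 (Larkspur-3), 102 (Orion-4)
The (k+1)-th unit-bid is $98.
Allocation: Larkspur 3, Orion 4. Every unit priced at $98.
Revenue = 7 × 98 = $686.

Total revenue: $686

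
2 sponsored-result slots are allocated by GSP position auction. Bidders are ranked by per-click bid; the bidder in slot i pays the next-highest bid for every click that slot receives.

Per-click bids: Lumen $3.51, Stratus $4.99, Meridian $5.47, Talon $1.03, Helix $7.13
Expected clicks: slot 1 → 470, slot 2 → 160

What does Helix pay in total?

Helix pays $2570.90

Per-click bids in order: $7.13 (Helix) > $5.47 (Meridian) > $4.99 (Stratus) > …
Helix holds slot 1 → pays next bid $5.47 × 470 clicks = $2570.90.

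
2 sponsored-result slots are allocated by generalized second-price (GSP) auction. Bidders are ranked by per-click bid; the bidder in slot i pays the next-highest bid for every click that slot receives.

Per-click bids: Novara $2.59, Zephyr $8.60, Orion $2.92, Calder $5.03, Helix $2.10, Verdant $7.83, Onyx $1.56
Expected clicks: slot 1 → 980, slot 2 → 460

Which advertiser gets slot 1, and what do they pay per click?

Ranked by bid: $8.60 (Zephyr) > $7.83 (Verdant) > $5.03 (Calder) > …
Slot 1 goes to the first-ranked bidder, Zephyr, who pays the next bid down: $7.83/click.

Zephyr; $7.83 per click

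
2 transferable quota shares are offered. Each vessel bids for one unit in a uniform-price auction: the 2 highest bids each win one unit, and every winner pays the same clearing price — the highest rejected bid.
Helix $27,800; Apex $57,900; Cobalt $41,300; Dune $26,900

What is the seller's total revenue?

Total revenue: $55,600

Bids ranked high→low: 57,900 (Apex), 41,300 (Cobalt), 27,800 (Helix), 26,900 (Dune)
The 2 highest are Apex, Cobalt.
First losing bid is Helix's $27,800, which sets the uniform price.
Total revenue = 2 × $27,800 = $55,600.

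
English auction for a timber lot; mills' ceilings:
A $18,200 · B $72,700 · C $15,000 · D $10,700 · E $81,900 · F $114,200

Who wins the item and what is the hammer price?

F wins at $81,900

Open ascending-bid auction: the price rises until one bidder remains; the winner pays the price at which the last rival dropped out.
Limits in order: 114,200 (F) > 81,900 (E) > 72,700 (B) > 18,200 (A) > 15,000 (C) > 10,700 (D)
E is the last rival to drop out, at $81,900; F remains and wins at that price.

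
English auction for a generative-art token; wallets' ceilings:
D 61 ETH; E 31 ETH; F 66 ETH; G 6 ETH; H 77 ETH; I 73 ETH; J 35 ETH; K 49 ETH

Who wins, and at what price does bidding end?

Limits ranked: 77 (H) > 73 (I) > 66 (F) > 61 (D) > 49 (K) > 35 (J) > …
I is the last rival to drop out, at 73 ETH; H remains and wins at that price.

H wins at 73 ETH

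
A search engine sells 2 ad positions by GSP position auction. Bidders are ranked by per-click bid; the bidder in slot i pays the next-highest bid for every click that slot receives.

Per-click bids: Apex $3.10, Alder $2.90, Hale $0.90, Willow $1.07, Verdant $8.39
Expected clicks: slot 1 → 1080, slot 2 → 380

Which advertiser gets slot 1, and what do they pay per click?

Verdant; $3.10 per click

Sorting advertisers: $8.39 (Verdant) > $3.10 (Apex) > $2.90 (Alder) > …
Slot 1 goes to the first-ranked bidder, Verdant, who pays the next bid down: $3.10/click.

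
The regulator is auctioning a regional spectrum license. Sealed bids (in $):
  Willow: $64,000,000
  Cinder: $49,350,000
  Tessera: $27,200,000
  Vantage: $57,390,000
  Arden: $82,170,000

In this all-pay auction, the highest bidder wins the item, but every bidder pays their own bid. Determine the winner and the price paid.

Bids in order: 82,170,000 (Arden) > 64,000,000 (Willow) > 57,390,000 (Vantage) > 49,350,000 (Cinder) > 27,200,000 (Tessera)
Arden is highest and takes the item; every bidder forfeits their bid.

Arden pays $82,170,000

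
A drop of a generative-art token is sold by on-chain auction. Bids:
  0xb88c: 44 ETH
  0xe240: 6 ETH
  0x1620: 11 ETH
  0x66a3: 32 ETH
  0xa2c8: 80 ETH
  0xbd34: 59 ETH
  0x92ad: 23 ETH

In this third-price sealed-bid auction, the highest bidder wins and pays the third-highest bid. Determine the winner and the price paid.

0xa2c8 pays 44 ETH

Bids ranked: 80 (0xa2c8) > 59 (0xbd34) > 44 (0xb88c) > 32 (0x66a3) > 23 (0x92ad) > 11 (0x1620) > …
0xa2c8 is highest; pays the third-highest bid, 44 ETH.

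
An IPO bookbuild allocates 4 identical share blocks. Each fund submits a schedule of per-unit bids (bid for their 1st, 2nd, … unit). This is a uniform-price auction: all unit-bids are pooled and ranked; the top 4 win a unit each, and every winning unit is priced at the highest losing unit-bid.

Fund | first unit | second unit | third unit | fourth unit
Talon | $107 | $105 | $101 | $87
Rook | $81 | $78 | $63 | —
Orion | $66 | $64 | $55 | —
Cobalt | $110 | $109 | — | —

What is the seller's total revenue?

Total revenue: $404

Merging the schedules and taking the best 4: 110 (Cobalt-1), 109 (Cobalt-2), 107 (Talon-1), 105 (Talon-2)
Highest rejected unit-bid = $101.
Allocation: Cobalt 2, Talon 2. Every unit priced at $101.
Revenue = 4 × 101 = $404.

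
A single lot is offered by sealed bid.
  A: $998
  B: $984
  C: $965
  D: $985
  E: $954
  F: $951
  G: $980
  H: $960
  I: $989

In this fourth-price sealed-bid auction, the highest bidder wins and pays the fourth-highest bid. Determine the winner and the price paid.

A pays $984

Bids ranked: 998 (A) > 989 (I) > 985 (D) > 984 (B) > 980 (G) > 965 (C) > …
A is highest; pays the fourth-highest bid, $984.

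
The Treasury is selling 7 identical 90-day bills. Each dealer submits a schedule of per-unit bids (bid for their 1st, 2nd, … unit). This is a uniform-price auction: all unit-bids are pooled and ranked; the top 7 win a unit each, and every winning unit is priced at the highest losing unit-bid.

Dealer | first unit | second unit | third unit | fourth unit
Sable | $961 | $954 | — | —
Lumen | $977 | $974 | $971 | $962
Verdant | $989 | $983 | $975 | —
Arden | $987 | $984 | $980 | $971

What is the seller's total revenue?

Total revenue: $6,818

Pooled unit-bids ranked (top 7): 989 (Verdant-1), 987 (Arden-1), 984 (Arden-2), 983 (Verdant-2), 980 (Arden-3), 977 (Lumen-1), 975 (Verdant-3)
Highest rejected unit-bid = $974.
Allocation: Arden 3, Lumen 1, Verdant 3. Every unit priced at $974.
Revenue = 7 × 974 = $6,818.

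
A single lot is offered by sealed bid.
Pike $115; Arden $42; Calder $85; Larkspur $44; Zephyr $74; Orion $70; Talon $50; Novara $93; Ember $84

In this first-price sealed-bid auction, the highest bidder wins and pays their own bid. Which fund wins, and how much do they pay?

Pike pays $115

Sorting bids: 115 (Pike) > 93 (Novara) > 85 (Calder) > 84 (Ember) > 74 (Zephyr) > 70 (Orion) > …
Pike is highest → pays own bid, $115.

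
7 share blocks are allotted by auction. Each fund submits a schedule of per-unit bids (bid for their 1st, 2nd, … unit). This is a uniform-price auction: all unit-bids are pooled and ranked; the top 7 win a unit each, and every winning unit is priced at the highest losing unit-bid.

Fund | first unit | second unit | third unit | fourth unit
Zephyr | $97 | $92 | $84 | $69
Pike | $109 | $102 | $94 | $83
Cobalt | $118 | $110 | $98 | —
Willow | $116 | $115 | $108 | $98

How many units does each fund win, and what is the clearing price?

Cobalt 2, Pike 2, Willow 3; clearing price $98

Merging the schedules and taking the best 7: 118 (Cobalt-1), 116 (Willow-1), 115 (Willow-2), 110 (Cobalt-2), 109 (Pike-1), 108 (Willow-3), 102 (Pike-2)
First bid not allocated: $98.
Allocation: Cobalt 2, Pike 2, Willow 3.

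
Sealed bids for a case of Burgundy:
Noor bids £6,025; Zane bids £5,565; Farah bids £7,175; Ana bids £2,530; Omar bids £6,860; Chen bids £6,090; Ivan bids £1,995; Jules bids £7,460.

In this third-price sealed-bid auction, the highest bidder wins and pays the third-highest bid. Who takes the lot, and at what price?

Rule: the highest bidder wins and pays the third-highest bid.
Sorting bids: 7,460 (Jules) > 7,175 (Farah) > 6,860 (Omar) > 6,090 (Chen) > 6,025 (Noor) > 5,565 (Zane) > …
Jules wins; payment is bid #3 in the ranking = £6,860.

Jules pays £6,860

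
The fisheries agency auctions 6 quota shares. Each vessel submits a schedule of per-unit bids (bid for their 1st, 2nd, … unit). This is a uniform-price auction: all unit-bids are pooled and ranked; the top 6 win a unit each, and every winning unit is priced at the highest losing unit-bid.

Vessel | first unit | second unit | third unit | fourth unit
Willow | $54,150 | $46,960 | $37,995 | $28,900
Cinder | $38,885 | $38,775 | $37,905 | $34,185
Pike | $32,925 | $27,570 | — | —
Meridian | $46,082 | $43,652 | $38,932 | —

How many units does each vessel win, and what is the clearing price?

Cinder 1, Meridian 3, Willow 2; clearing price $38,775

Pooled unit-bids ranked (top 6): 54,150 (Willow-1), 46,960 (Willow-2), 46,082 (Meridian-1), 43,652 (Meridian-2), 38,932 (Meridian-3), 38,885 (Cinder-1)
First bid not allocated: $38,775.
Allocation: Cinder 1, Meridian 3, Willow 2.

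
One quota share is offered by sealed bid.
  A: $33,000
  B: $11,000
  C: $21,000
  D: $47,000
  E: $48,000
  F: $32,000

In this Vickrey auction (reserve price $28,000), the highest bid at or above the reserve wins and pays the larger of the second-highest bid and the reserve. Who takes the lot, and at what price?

Vickrey auction (reserve price $28,000): the highest bid at or above the reserve wins and pays the larger of the second-highest bid and the reserve.
Sorting bids: 48,000 (E) > 47,000 (D) > 33,000 (A) > 32,000 (F) > 21,000 (C) > 11,000 (B)
E has the top bid at or above the reserve ($48,000).
Second-highest bid $47,000 exceeds the reserve $28,000 → payment $47,000.

E pays $47,000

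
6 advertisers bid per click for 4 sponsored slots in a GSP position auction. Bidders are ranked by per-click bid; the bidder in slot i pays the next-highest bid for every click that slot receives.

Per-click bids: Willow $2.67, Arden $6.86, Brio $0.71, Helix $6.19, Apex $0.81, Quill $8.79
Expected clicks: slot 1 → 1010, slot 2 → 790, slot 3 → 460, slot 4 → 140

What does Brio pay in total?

Brio pays $0.00

Per-click bids in order: $8.79 (Quill) > $6.86 (Arden) > $6.19 (Helix) > $2.67 (Willow) > $0.81 (Apex) > …
Brio ranks below slot 4 → no slot, pays nothing.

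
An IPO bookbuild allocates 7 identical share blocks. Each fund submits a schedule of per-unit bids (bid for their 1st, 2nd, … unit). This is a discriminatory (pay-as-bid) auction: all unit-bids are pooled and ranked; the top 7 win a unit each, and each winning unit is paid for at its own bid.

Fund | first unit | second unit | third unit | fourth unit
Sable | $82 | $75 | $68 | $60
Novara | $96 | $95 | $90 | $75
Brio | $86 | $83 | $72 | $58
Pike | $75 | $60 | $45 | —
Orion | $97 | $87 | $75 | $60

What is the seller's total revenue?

All unit-bids, highest first — top 7: 97 (Orion-1), 96 (Novara-1), 95 (Novara-2), 90 (Novara-3), 87 (Orion-2), 86 (Brio-1), 83 (Brio-2)
Next rejected bid: $82 (not a price — pay-as-bid).
Each winning unit pays its own bid.
Revenue = 97 + 96 + 95 + 90 + 87 + 86 + 83 = $634.

Total revenue: $634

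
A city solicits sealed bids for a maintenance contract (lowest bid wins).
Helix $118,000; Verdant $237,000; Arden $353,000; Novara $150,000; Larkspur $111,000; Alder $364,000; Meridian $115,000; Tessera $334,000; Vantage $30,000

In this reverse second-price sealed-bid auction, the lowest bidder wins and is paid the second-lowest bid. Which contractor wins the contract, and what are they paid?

Vantage is paid $111,000

Rule: the lowest bidder wins and is paid the second-lowest bid.
Sorting bids: 30,000 (Vantage) < 111,000 (Larkspur) < 115,000 (Meridian) < 118,000 (Helix) < 150,000 (Novara) < 237,000 (Verdant) < …
Second-price: Vantage is paid Larkspur's bid of $111,000.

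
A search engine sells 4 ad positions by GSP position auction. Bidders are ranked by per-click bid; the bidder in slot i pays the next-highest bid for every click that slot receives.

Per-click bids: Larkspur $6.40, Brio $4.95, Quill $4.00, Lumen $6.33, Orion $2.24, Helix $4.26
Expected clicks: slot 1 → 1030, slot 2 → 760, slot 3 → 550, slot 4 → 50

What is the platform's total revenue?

Sorting advertisers: $6.40 (Larkspur) > $6.33 (Lumen) > $4.95 (Brio) > $4.26 (Helix) > $4.00 (Quill) > …
Slot 1: Larkspur pays $6.33 × 1030 = $6519.90
Slot 2: Lumen pays $4.95 × 760 = $3762.00
Slot 3: Brio pays $4.26 × 550 = $2343.00
Slot 4: Helix pays $4.00 × 50 = $200.00
Total = $12824.90

Total revenue: $12824.90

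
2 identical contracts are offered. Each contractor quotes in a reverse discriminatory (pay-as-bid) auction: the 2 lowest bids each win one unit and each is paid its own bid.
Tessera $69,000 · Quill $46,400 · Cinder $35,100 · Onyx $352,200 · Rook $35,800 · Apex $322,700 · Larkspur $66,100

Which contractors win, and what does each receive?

Ordering the bids: 35,100 (Cinder), 35,800 (Rook), 46,400 (Quill), 66,100 (Larkspur), …
The 2 lowest are Cinder, Rook.
Each winner is paid its own bid: Cinder $35,100, Rook $35,800.

Cinder $35,100, Rook $35,800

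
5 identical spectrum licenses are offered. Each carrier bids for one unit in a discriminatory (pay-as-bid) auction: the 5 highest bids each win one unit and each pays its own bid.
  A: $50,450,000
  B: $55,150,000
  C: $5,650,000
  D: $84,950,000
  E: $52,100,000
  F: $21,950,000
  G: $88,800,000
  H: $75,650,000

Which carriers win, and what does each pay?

G $88,800,000, D $84,950,000, H $75,650,000, B $55,150,000, E $52,100,000

Ordering the bids: 88,800,000 (G), 84,950,000 (D), 75,650,000 (H), 55,150,000 (B), 52,100,000 (E), 50,450,000 (A), 21,950,000 (F), …
Winners (5 units): G, D, H, B, E.
Each winner pays its own bid: G $88,800,000, D $84,950,000, H $75,650,000, B $55,150,000, E $52,100,000.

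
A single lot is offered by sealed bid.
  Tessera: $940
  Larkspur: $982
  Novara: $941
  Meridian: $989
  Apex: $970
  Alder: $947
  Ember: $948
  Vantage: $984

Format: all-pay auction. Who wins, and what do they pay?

Meridian pays $989

All-pay auction: the highest bidder wins the item, but every bidder pays their own bid.
Bids in order: 989 (Meridian) > 984 (Vantage) > 982 (Larkspur) > 970 (Apex) > 948 (Ember) > 947 (Alder) > …
Meridian wins with the top bid; all bids are sunk regardless.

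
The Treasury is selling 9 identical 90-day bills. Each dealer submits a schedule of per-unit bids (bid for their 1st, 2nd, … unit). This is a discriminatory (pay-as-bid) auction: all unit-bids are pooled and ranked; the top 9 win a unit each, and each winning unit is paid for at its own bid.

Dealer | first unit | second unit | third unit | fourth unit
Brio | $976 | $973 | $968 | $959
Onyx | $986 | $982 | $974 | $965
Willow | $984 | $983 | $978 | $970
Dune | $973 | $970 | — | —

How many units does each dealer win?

Brio 2, Dune 1, Onyx 3, Willow 3

Merging the schedules and taking the best 9: 986 (Onyx-1), 984 (Willow-1), 983 (Willow-2), 982 (Onyx-2), 978 (Willow-3), 976 (Brio-1), 974 (Onyx-3), 973 (Brio-2), 973 (Dune-1)
Next rejected bid: $970 (not a price — pay-as-bid).
Allocation: Brio 2, Dune 1, Onyx 3, Willow 3.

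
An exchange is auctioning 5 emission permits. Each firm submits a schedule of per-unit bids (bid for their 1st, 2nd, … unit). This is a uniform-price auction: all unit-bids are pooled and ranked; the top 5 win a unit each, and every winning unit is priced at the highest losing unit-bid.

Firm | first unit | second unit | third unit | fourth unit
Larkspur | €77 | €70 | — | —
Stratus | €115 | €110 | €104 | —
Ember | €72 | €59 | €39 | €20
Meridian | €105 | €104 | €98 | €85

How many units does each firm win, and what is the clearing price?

All unit-bids, highest first — top 5: 115 (Stratus-1), 110 (Stratus-2), 105 (Meridian-1), 104 (Stratus-3), 104 (Meridian-2)
First bid not allocated: €98.
Allocation: Meridian 2, Stratus 3.

Meridian 2, Stratus 3; clearing price €98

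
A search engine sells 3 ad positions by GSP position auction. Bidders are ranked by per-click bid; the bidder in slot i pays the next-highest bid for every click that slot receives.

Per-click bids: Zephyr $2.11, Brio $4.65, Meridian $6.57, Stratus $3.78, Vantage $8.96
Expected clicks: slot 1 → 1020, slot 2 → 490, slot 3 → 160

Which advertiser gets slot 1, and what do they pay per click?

Vantage; $6.57 per click

Sorting advertisers: $8.96 (Vantage) > $6.57 (Meridian) > $4.65 (Brio) > $3.78 (Stratus) > …
Slot 1 goes to the first-ranked bidder, Vantage, who pays the next bid down: $6.57/click.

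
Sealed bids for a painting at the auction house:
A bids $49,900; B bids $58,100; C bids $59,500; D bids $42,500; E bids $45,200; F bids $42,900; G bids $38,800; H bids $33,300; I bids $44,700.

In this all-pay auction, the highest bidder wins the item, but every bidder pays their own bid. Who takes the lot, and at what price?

Sorting bids: 59,500 (C) > 58,100 (B) > 49,900 (A) > 45,200 (E) > 44,700 (I) > 42,900 (F) > …
C wins with the top bid; all bids are sunk regardless.

C pays $59,500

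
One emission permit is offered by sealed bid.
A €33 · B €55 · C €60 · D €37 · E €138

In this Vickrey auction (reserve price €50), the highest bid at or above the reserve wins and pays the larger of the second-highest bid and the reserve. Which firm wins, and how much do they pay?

Sorting bids: 138 (E) > 60 (C) > 55 (B) > 37 (D) > 33 (A)
Highest eligible bid: E at €138.
Second-highest bid €60 exceeds the reserve €50 → payment €60.

E pays €60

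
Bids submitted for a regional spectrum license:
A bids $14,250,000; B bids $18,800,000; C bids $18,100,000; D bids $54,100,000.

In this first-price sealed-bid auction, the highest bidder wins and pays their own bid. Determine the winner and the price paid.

D pays $54,100,000

First-price sealed-bid auction: the highest bidder wins and pays their own bid.
Bids in order: 54,100,000 (D) > 18,800,000 (B) > 18,100,000 (C) > 14,250,000 (A)
D is highest → pays own bid, $54,100,000.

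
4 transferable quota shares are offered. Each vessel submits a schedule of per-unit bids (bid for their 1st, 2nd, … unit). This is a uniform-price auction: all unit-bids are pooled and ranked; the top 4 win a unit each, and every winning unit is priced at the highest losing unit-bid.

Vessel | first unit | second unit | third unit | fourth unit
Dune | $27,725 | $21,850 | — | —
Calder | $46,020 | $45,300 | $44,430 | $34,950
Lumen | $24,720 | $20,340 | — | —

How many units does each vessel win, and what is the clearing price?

Calder 4; clearing price $27,725

Pooled unit-bids ranked (top 4): 46,020 (Calder-1), 45,300 (Calder-2), 44,430 (Calder-3), 34,950 (Calder-4)
The (k+1)-th unit-bid is $27,725.
Allocation: Calder 4.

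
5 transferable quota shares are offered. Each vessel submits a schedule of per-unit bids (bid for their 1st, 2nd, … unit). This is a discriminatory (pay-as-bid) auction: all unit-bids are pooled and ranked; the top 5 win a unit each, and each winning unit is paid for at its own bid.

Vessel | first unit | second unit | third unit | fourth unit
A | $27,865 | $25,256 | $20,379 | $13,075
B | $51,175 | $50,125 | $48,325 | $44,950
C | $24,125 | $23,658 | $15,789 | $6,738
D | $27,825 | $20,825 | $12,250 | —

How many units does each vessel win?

Pooled unit-bids ranked (top 5): 51,175 (B-1), 50,125 (B-2), 48,325 (B-3), 44,950 (B-4), 27,865 (A-1)
Next rejected bid: $27,825 (not a price — pay-as-bid).
Allocation: A 1, B 4.

A 1, B 4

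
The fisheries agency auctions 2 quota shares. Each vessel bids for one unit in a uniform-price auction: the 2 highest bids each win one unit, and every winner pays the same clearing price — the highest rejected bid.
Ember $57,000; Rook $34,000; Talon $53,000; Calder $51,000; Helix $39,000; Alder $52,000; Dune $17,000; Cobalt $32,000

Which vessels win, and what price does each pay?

Ember, Talon; each pays $52,000

Sorting: 57,000 (Ember), 53,000 (Talon), 52,000 (Alder), 51,000 (Calder), …
Top 2: Ember, Talon.
Clearing price = highest rejected bid = $52,000.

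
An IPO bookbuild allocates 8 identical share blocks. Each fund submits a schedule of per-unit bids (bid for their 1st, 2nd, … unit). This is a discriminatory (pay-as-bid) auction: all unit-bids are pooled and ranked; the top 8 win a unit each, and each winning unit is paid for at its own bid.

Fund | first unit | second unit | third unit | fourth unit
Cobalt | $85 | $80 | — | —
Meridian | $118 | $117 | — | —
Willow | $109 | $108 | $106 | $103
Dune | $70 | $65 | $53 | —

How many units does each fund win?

Cobalt 2, Meridian 2, Willow 4

Pooled unit-bids ranked (top 8): 118 (Meridian-1), 117 (Meridian-2), 109 (Willow-1), 108 (Willow-2), 106 (Willow-3), 103 (Willow-4), 85 (Cobalt-1), 80 (Cobalt-2)
Next rejected bid: $70 (not a price — pay-as-bid).
Allocation: Cobalt 2, Meridian 2, Willow 4.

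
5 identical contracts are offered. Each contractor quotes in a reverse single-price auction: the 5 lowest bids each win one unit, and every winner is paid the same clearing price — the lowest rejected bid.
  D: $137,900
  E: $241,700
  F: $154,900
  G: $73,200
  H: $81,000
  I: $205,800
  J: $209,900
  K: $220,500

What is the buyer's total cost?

Sorting: 73,200 (G), 81,000 (H), 137,900 (D), 154,900 (F), 205,800 (I), 209,900 (J), 220,500 (K), …
The 5 lowest are G, H, D, F, I.
Clearing price = lowest rejected bid = $209,900.
Total cost = 5 × $209,900 = $1,049,500.

Total cost: $1,049,500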